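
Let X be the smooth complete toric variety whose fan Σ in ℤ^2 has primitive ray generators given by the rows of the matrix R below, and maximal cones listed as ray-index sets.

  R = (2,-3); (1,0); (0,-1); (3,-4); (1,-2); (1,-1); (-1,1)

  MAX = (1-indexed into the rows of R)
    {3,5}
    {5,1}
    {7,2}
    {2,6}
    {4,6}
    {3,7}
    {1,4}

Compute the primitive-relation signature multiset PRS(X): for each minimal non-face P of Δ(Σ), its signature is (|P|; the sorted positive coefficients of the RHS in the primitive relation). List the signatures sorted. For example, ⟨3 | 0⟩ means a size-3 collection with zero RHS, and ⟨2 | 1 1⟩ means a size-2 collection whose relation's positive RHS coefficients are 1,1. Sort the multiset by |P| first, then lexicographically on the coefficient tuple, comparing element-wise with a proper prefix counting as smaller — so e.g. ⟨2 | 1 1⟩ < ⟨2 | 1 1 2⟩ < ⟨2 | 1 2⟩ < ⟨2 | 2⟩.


Δ(Σ) — 7 vertices, 14 min non-faces:

  P = {6,7}:  v_{6} + v_{7} = 0  so sig = ⟨2 | 0⟩
  P = {1,6}:  v_{1} + v_{6} = v_{4}  so sig = ⟨2 | 1⟩
  P = {1,7}:  v_{1} + v_{7} = v_{5}  so sig = ⟨2 | 1⟩
  P = {2,3}:  v_{2} + v_{3} = v_{6}  so sig = ⟨2 | 1⟩
  P = {3,6}:  v_{3} + v_{6} = v_{5}  so sig = ⟨2 | 1⟩
  P = {4,7}:  v_{4} + v_{7} = v_{1}  so sig = ⟨2 | 1⟩
  P = {5,6}:  v_{5} + v_{6} = v_{1}  so sig = ⟨2 | 1⟩
  P = {5,7}:  v_{5} + v_{7} = v_{3}  so sig = ⟨2 | 1⟩
  P = {3,4}:  v_{3} + v_{4} = v_{1} + v_{5}  so sig = ⟨2 | 1 1⟩
  P = {1,3}:  v_{1} + v_{3} = 2·v_{5}  so sig = ⟨2 | 2⟩
  P = {2,5}:  v_{2} + v_{5} = 2·v_{6}  so sig = ⟨2 | 2⟩
  P = {4,5}:  v_{4} + v_{5} = 2·v_{1}  so sig = ⟨2 | 2⟩
  P = {1,2}:  v_{1} + v_{2} = 3·v_{6}  so sig = ⟨2 | 3⟩
  P = {2,4}:  v_{2} + v_{4} = 4·v_{6}  so sig = ⟨2 | 4⟩

Sorted signature multiset PRS(X):
{ ⟨2 | 0⟩,  ⟨2 | 1⟩ ×7,  ⟨2 | 1 1⟩,  ⟨2 | 2⟩ ×3,  ⟨2 | 3⟩,  ⟨2 | 4⟩ }


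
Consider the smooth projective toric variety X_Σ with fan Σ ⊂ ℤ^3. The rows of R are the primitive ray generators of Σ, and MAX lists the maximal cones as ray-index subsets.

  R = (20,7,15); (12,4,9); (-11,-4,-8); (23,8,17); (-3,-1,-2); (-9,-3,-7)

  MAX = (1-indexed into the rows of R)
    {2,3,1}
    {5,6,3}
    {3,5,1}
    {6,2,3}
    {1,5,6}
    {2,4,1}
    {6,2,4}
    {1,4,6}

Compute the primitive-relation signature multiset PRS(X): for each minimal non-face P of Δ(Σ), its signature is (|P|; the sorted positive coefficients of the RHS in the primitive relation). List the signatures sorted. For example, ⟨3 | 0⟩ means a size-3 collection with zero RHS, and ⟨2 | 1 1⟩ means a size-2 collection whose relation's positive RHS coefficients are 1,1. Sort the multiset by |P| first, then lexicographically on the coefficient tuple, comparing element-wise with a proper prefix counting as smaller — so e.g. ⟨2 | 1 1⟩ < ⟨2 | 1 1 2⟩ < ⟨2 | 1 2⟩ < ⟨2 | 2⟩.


Σ has 5 primitive collections:

  {3,4}:  v_{3} + v_{4} = v_{2} ; sig = ⟨2 | 1⟩
  {4,5}:  v_{4} + v_{5} = v_{1} ; sig = ⟨2 | 1⟩
  {2,5}:  v_{2} + v_{5} = v_{1} + v_{3} ; sig = ⟨2 | 1 1⟩
  {1,3,6}:  v_{1} + v_{3} + v_{6} = 0 ; sig = ⟨3 | 0⟩
  {1,2,6}:  v_{1} + v_{2} + v_{6} = v_{4} ; sig = ⟨3 | 1⟩

Sorted signature multiset PRS(X):
[⟨2 | 1⟩, ⟨2 | 1⟩, ⟨2 | 1 1⟩, ⟨3 | 0⟩, ⟨3 | 1⟩]


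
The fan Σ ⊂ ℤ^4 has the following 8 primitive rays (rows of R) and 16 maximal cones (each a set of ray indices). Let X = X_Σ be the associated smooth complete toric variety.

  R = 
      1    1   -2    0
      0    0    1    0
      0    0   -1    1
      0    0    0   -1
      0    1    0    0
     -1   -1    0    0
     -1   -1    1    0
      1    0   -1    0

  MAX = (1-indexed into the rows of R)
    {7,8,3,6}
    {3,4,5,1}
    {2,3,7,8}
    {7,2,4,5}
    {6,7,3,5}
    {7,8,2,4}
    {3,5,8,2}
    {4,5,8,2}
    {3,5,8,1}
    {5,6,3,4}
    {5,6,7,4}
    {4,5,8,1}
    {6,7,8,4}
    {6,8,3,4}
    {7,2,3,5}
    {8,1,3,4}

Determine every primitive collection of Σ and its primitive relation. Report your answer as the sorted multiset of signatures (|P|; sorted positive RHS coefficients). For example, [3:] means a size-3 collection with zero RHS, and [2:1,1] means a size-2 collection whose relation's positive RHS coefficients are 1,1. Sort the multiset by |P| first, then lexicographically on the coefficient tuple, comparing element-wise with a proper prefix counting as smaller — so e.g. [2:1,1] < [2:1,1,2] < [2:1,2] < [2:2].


|primitive collections| = 9. Relations:

  P={2,6}:  v_{2} + v_{6} = v_{7} ; sig = [2:1]
  P={1,2}:  v_{1} + v_{2} = v_{5} + v_{8} ; sig = [2:1,1]
  P={1,7}:  v_{1} + v_{7} = v_{3} + v_{4} ; sig = [2:1,1]
  P={1,6}:  v_{1} + v_{6} = 2·v_{3} + 2·v_{4} ; sig = [2:2,2]
  P={2,3,4}:  v_{2} + v_{3} + v_{4} = 0 ; sig = [3:]
  P={5,7,8}:  v_{5} + v_{7} + v_{8} = 0 ; sig = [3:]
  P={3,4,7}:  v_{3} + v_{4} + v_{7} = v_{6} ; sig = [3:1]
  P={5,6,8}:  v_{5} + v_{6} + v_{8} = v_{3} + v_{4} ; sig = [3:1,1]
  P={3,4,5,8}:  v_{3} + v_{4} + v_{5} + v_{8} = v_{1} ; sig = [4:1]

so the primitive-relation signature multiset is
    |P|=2: 4 collections, coeffs (1), (1,1), (1,1), (2,2)
    |P|=3: 4 collections, coeffs (), (), (1), (1,1)
    |P|=4: 1 collection, coeffs (1)


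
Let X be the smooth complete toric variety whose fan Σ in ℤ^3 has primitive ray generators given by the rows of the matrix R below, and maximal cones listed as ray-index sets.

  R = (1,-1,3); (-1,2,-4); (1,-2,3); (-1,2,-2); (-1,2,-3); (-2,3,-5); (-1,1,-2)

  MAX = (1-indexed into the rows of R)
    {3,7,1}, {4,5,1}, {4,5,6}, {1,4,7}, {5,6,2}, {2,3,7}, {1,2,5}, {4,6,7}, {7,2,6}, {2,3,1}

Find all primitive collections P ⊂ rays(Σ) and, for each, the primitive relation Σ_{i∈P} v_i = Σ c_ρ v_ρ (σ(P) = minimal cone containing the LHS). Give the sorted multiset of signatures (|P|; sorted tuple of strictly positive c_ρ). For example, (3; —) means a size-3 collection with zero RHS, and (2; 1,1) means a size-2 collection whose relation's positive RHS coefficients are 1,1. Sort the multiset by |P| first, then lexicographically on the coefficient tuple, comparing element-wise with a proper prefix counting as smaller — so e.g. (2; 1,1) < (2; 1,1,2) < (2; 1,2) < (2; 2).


7 minimal non-faces of Δ(Σ) (on 7 rays):

  • {3,5}:  v_{3} + v_{5} = 0 ; sig = (2; —)
  • {1,6}:  v_{1} + v_{6} = v_{4} ; sig = (2; 1)
  • {3,6}:  v_{3} + v_{6} = v_{7} ; sig = (2; 1)
  • {5,7}:  v_{5} + v_{7} = v_{6} ; sig = (2; 1)
  • {3,4}:  v_{3} + v_{4} = v_{1} + v_{7} ; sig = (2; 1,1)
  • {2,4}:  v_{2} + v_{4} = 2·v_{5} ; sig = (2; 2)
  • {1,2,7}:  v_{1} + v_{2} + v_{7} = v_{5} ; sig = (3; 1)

Hence PRS(X_Σ) =
{ (2; —),  (2; 1) ×3,  (2; 1,1),  (2; 2),  (3; 1) }


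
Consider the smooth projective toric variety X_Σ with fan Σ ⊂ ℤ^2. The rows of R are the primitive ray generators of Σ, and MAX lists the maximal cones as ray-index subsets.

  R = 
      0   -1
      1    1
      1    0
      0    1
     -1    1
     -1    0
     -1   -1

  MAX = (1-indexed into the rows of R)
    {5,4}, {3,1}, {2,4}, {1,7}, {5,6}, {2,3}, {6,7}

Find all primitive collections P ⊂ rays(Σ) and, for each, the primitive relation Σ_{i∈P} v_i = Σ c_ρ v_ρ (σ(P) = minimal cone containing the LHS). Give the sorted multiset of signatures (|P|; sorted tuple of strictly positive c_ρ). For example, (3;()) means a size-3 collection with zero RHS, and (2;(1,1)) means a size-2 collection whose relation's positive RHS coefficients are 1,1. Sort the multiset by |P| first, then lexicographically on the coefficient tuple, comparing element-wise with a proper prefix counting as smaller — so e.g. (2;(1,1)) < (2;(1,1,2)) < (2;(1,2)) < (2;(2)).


Δ(Σ) — 7 vertices, 14 min non-faces:

  {1,4}:  v_{1} + v_{4} = 0  →  sig = (2;())
  {2,7}:  v_{2} + v_{7} = 0  →  sig = (2;())
  {3,6}:  v_{3} + v_{6} = 0  →  sig = (2;())
  {1,2}:  v_{1} + v_{2} = v_{3}  →  sig = (2;(1))
  {1,5}:  v_{1} + v_{5} = v_{6}  →  sig = (2;(1))
  {1,6}:  v_{1} + v_{6} = v_{7}  →  sig = (2;(1))
  {2,6}:  v_{2} + v_{6} = v_{4}  →  sig = (2;(1))
  {3,4}:  v_{3} + v_{4} = v_{2}  →  sig = (2;(1))
  {3,5}:  v_{3} + v_{5} = v_{4}  →  sig = (2;(1))
  {3,7}:  v_{3} + v_{7} = v_{1}  →  sig = (2;(1))
  {4,6}:  v_{4} + v_{6} = v_{5}  →  sig = (2;(1))
  {4,7}:  v_{4} + v_{7} = v_{6}  →  sig = (2;(1))
  {2,5}:  v_{2} + v_{5} = 2·v_{4}  →  sig = (2;(2))
  {5,7}:  v_{5} + v_{7} = 2·v_{6}  →  sig = (2;(2))

Hence PRS(X_Σ) =
    |P|=2: 14 collections, coeffs (), (), (), (1), (1), (1), (1), (1), (1), (1), (1), (1), (2), (2)


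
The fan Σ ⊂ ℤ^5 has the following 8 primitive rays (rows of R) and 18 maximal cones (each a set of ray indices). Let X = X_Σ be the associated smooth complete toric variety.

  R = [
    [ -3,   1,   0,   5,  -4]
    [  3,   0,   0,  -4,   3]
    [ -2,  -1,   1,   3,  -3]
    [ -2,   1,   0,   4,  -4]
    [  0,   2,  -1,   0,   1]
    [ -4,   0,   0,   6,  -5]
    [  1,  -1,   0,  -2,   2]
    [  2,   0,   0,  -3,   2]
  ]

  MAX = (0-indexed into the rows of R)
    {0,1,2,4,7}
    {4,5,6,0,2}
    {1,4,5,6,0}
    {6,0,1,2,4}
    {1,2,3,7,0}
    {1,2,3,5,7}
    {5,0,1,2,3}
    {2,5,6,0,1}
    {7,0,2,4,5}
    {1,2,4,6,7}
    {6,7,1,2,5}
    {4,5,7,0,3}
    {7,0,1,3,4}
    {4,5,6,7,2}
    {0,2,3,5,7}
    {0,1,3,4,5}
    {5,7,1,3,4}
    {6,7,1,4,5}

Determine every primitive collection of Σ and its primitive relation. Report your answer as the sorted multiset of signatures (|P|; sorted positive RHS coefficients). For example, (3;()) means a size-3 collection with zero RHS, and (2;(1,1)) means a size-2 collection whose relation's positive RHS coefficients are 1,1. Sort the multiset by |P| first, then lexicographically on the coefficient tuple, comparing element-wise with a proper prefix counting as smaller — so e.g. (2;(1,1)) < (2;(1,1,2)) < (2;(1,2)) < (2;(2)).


Δ(Σ) — 8 vertices, 5 min non-faces:

  {3,6}:  v_{3} + v_{6} = v_{1} + v_{5}  so sig = (2;(1,1))
  {0,6,7}:  v_{0} + v_{6} + v_{7} = 0  so sig = (3;())
  {2,3,4}:  v_{2} + v_{3} + v_{4} = 2·v_{0} + v_{7}  so sig = (3;(1,2))
  {0,1,5,7}:  v_{0} + v_{1} + v_{5} + v_{7} = v_{3}  so sig = (4;(1))
  {1,2,4,5}:  v_{1} + v_{2} + v_{4} + v_{5} = v_{0}  so sig = (4;(1))

Signatures (|P|; sorted positive RHS coefficients), sorted:
    |P|=2: 1 collection, coeffs (1,1)
    |P|=3: 2 collections, coeffs (), (1,2)
    |P|=4: 2 collections, coeffs (1), (1)


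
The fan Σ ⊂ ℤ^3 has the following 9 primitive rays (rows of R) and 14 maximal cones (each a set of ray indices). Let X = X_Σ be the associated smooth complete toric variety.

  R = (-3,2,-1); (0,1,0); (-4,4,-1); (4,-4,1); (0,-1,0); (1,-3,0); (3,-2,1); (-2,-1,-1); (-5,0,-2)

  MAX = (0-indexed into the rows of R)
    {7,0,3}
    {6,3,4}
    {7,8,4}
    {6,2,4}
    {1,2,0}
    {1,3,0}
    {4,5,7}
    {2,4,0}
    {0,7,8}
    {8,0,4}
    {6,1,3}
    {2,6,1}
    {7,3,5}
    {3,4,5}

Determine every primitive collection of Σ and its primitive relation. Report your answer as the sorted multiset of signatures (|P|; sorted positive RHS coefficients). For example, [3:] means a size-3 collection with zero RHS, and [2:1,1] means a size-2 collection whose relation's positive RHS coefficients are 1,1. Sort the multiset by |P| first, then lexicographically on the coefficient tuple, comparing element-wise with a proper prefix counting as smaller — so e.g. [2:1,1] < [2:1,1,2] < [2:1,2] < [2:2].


|primitive collections| = 18. Relations:

  • {0,6}:  v_{0} + v_{6} = 0 ; sig = [2:]
  • {1,4}:  v_{1} + v_{4} = 0 ; sig = [2:]
  • {2,3}:  v_{2} + v_{3} = 0 ; sig = [2:]
  • {0,5}:  v_{0} + v_{5} = v_{7} ; sig = [2:1]
  • {6,7}:  v_{6} + v_{7} = v_{5} ; sig = [2:1]
  • {1,5}:  v_{1} + v_{5} = v_{0} + v_{3} ; sig = [2:1,1]
  • {1,8}:  v_{1} + v_{8} = v_{0} + v_{7} ; sig = [2:1,1]
  • {2,5}:  v_{2} + v_{5} = v_{0} + v_{4} ; sig = [2:1,1]
  • {3,8}:  v_{3} + v_{8} = v_{5} + v_{7} ; sig = [2:1,1]
  • {5,6}:  v_{5} + v_{6} = v_{3} + v_{4} ; sig = [2:1,1]
  • {6,8}:  v_{6} + v_{8} = v_{4} + v_{7} ; sig = [2:1,1]
  • {1,7}:  v_{1} + v_{7} = 2·v_{0} + v_{3} ; sig = [2:1,2]
  • {2,7}:  v_{2} + v_{7} = 2·v_{0} + v_{4} ; sig = [2:1,2]
  • {5,8}:  v_{5} + v_{8} = v_{4} + 2·v_{7} ; sig = [2:1,2]
  • {2,8}:  v_{2} + v_{8} = 3·v_{0} + 2·v_{4} ; sig = [2:2,3]
  • {0,3,4}:  v_{0} + v_{3} + v_{4} = v_{5} ; sig = [3:1]
  • {0,4,7}:  v_{0} + v_{4} + v_{7} = v_{8} ; sig = [3:1]
  • {3,4,7}:  v_{3} + v_{4} + v_{7} = 2·v_{5} ; sig = [3:2]

Sorted signature multiset PRS(X):
[[2:], [2:], [2:], [2:1], [2:1], [2:1,1], [2:1,1], [2:1,1], [2:1,1], [2:1,1], [2:1,1], [2:1,2], [2:1,2], [2:1,2], [2:2,3], [3:1], [3:1], [3:2]]


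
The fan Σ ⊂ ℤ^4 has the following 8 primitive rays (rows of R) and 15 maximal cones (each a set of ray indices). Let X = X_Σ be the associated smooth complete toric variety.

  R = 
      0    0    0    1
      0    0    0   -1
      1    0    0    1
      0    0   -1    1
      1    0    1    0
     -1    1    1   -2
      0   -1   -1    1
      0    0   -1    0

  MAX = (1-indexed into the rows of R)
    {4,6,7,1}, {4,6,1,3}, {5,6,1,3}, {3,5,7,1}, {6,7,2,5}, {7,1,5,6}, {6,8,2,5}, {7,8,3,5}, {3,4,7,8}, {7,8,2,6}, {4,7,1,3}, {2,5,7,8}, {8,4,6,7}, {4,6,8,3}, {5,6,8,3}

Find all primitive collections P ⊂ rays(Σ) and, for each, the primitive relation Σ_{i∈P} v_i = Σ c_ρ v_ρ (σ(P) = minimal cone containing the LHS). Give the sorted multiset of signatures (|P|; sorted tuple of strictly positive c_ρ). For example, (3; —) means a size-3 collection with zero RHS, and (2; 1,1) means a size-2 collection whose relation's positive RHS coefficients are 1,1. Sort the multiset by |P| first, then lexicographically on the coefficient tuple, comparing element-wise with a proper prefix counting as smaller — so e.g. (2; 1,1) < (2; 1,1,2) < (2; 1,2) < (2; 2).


The 7 primitive collections of Σ (r=8, n=4):

  P = {1,2}:  v_{1} + v_{2} = 0  →  sig = (2; —)
  P = {1,8}:  v_{1} + v_{8} = v_{4}  →  sig = (2; 1)
  P = {2,4}:  v_{2} + v_{4} = v_{8}  →  sig = (2; 1)
  P = {4,5}:  v_{4} + v_{5} = v_{3}  →  sig = (2; 1)
  P = {2,3}:  v_{2} + v_{3} = v_{5} + v_{8}  →  sig = (2; 1,1)
  P = {3,6,7}:  v_{3} + v_{6} + v_{7} = 0  →  sig = (3; —)
  P = {5,6,7,8}:  v_{5} + v_{6} + v_{7} + v_{8} = v_{2}  →  sig = (4; 1)

so the primitive-relation signature multiset is
[(2; —), (2; 1), (2; 1), (2; 1), (2; 1,1), (3; —), (4; 1)]


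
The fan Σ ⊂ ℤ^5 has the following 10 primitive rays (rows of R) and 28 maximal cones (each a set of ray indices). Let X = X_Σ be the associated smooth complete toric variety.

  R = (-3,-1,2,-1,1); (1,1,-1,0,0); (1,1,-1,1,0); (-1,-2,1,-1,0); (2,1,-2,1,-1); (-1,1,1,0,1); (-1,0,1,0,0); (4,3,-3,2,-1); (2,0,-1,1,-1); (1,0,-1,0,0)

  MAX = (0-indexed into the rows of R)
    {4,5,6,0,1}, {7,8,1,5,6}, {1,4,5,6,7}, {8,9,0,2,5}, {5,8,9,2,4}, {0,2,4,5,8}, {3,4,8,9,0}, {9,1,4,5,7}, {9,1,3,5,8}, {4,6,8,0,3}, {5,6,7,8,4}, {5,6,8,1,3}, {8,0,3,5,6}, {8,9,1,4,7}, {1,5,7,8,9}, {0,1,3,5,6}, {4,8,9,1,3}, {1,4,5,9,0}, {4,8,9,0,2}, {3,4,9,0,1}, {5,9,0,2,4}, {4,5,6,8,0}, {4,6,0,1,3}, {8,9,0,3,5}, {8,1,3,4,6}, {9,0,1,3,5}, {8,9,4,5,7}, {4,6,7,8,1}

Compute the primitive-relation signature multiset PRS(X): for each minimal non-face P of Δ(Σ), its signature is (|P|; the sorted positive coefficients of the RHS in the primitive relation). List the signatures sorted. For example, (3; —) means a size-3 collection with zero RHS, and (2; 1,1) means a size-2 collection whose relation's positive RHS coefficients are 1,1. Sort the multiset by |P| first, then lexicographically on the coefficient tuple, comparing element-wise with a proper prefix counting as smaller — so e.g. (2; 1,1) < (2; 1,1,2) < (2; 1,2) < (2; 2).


Minimal non-faces — 11 found among 10 rays, 28 max cones:

  P = {6,9}:  v_{6} + v_{9} = 0  →  sig = (2; —)
  P = {0,7}:  v_{0} + v_{7} = v_{4} + v_{5}  →  sig = (2; 1,1)
  P = {3,7}:  v_{3} + v_{7} = v_{1} + v_{8}  →  sig = (2; 1,1)
  P = {1,2}:  v_{1} + v_{2} = v_{4} + v_{5} + v_{9}  →  sig = (2; 1,1,1)
  P = {2,3}:  v_{2} + v_{3} = v_{0} + v_{8} + v_{9}  →  sig = (2; 1,1,1)
  P = {2,6}:  v_{2} + v_{6} = v_{0} + v_{4} + v_{5} + v_{8}  →  sig = (2; 1,1,1,1)
  P = {2,7}:  v_{2} + v_{7} = 2·v_{4} + 2·v_{5} + v_{8} + v_{9}  →  sig = (2; 1,1,2,2)
  P = {0,1,8}:  v_{0} + v_{1} + v_{8} = 0  →  sig = (3; —)
  P = {3,4,5}:  v_{3} + v_{4} + v_{5} = 0  →  sig = (3; —)
  P = {1,4,5,8}:  v_{1} + v_{4} + v_{5} + v_{8} = v_{7}  →  sig = (4; 1)
  P = {0,4,5,8,9}:  v_{0} + v_{4} + v_{5} + v_{8} + v_{9} = v_{2}  →  sig = (5; 1)

Sorted signature multiset PRS(X):
{ (2; —),  (2; 1,1) ×2,  (2; 1,1,1) ×2,  (2; 1,1,1,1),  (2; 1,1,2,2),  (3; —) ×2,  (4; 1),  (5; 1) }


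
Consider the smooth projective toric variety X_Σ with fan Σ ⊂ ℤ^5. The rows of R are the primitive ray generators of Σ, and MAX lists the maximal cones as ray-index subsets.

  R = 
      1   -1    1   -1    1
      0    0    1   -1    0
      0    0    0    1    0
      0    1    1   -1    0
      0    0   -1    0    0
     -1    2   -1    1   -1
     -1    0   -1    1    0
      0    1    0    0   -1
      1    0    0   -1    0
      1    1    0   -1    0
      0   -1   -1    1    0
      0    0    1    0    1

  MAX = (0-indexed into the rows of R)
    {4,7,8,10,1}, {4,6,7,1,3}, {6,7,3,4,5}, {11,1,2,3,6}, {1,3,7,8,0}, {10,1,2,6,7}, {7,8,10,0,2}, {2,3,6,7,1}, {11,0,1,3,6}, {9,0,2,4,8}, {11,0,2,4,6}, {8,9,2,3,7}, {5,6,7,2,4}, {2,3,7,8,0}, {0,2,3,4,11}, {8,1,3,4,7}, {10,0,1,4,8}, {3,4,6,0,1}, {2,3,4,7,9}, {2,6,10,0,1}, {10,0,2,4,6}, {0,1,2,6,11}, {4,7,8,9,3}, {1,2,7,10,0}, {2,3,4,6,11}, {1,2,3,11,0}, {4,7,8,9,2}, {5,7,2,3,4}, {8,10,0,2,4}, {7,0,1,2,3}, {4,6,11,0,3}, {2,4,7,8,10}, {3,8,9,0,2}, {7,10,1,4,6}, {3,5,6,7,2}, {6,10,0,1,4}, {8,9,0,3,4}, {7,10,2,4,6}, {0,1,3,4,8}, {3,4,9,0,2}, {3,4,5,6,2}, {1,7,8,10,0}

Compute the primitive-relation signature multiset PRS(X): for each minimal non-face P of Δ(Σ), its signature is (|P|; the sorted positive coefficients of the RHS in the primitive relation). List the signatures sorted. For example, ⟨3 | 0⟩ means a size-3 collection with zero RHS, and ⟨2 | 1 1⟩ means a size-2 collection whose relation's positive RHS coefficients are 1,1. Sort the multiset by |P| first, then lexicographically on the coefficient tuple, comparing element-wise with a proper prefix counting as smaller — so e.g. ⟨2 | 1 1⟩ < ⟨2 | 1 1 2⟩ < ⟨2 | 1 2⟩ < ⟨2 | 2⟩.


|primitive collections| = 24. Relations:

  • {3,10}:  v_{3} + v_{10} = 0  ⇒ sig = ⟨2 | 0⟩
  • {6,8}:  v_{6} + v_{8} = v_{4}  ⇒ sig = ⟨2 | 1⟩
  • {1,9}:  v_{1} + v_{9} = v_{3} + v_{8}  ⇒ sig = ⟨2 | 1 1⟩
  • {7,11}:  v_{7} + v_{11} = v_{2} + v_{3}  ⇒ sig = ⟨2 | 1 1⟩
  • {0,5}:  v_{0} + v_{5} = v_{2} + v_{3} + v_{4}  ⇒ sig = ⟨2 | 1 1 1⟩
  • {1,5}:  v_{1} + v_{5} = v_{3} + v_{6} + v_{7}  ⇒ sig = ⟨2 | 1 1 1⟩
  • {9,10}:  v_{9} + v_{10} = v_{2} + v_{4} + v_{8}  ⇒ sig = ⟨2 | 1 1 1⟩
  • {10,11}:  v_{10} + v_{11} = v_{0} + v_{2} + v_{6}  ⇒ sig = ⟨2 | 1 1 1⟩
  • {5,10}:  v_{5} + v_{10} = v_{2} + v_{4} + v_{6} + v_{7}  ⇒ sig = ⟨2 | 1 1 1 1⟩
  • {8,11}:  v_{8} + v_{11} = v_{0} + v_{2} + v_{3} + v_{4}  ⇒ sig = ⟨2 | 1 1 1 1⟩
  • {5,8}:  v_{5} + v_{8} = v_{2} + v_{3} + 2·v_{4} + v_{7}  ⇒ sig = ⟨2 | 1 1 1 2⟩
  • {6,9}:  v_{6} + v_{9} = v_{2} + v_{3} + 2·v_{4}  ⇒ sig = ⟨2 | 1 1 2⟩
  • {5,11}:  v_{5} + v_{11} = 2·v_{2} + 2·v_{3} + v_{4} + v_{6}  ⇒ sig = ⟨2 | 1 1 2 2⟩
  • {9,11}:  v_{9} + v_{11} = v_{0} + 2·v_{2} + 2·v_{3} + 2·v_{4}  ⇒ sig = ⟨2 | 1 2 2 2⟩
  • {5,9}:  v_{5} + v_{9} = 2·v_{2} + 2·v_{3} + 3·v_{4} + v_{7}  ⇒ sig = ⟨2 | 1 2 2 3⟩
  • {0,6,7}:  v_{0} + v_{6} + v_{7} = 0  ⇒ sig = ⟨3 | 0⟩
  • {1,2,4}:  v_{1} + v_{2} + v_{4} = 0  ⇒ sig = ⟨3 | 0⟩
  • {0,4,7}:  v_{0} + v_{4} + v_{7} = v_{8}  ⇒ sig = ⟨3 | 1⟩
  • {1,2,8}:  v_{1} + v_{2} + v_{8} = v_{0} + v_{7}  ⇒ sig = ⟨3 | 1 1⟩
  • {1,4,11}:  v_{1} + v_{4} + v_{11} = v_{0} + v_{3} + v_{6}  ⇒ sig = ⟨3 | 1 1 1⟩
  • {0,7,9}:  v_{0} + v_{7} + v_{9} = v_{2} + v_{3} + 2·v_{8}  ⇒ sig = ⟨3 | 1 1 2⟩
  • {0,2,3,6}:  v_{0} + v_{2} + v_{3} + v_{6} = v_{11}  ⇒ sig = ⟨4 | 1⟩
  • {2,3,4,8}:  v_{2} + v_{3} + v_{4} + v_{8} = v_{9}  ⇒ sig = ⟨4 | 1⟩
  • {2,3,4,6,7}:  v_{2} + v_{3} + v_{4} + v_{6} + v_{7} = v_{5}  ⇒ sig = ⟨5 | 1⟩

Hence PRS(X_Σ) =
{ ⟨2 | 0⟩,  ⟨2 | 1⟩,  ⟨2 | 1 1⟩ ×2,  ⟨2 | 1 1 1⟩ ×4,  ⟨2 | 1 1 1 1⟩ ×2,  ⟨2 | 1 1 1 2⟩,  ⟨2 | 1 1 2⟩,  ⟨2 | 1 1 2 2⟩,  ⟨2 | 1 2 2 2⟩,  ⟨2 | 1 2 2 3⟩,  ⟨3 | 0⟩ ×2,  ⟨3 | 1⟩,  ⟨3 | 1 1⟩,  ⟨3 | 1 1 1⟩,  ⟨3 | 1 1 2⟩,  ⟨4 | 1⟩ ×2,  ⟨5 | 1⟩ }


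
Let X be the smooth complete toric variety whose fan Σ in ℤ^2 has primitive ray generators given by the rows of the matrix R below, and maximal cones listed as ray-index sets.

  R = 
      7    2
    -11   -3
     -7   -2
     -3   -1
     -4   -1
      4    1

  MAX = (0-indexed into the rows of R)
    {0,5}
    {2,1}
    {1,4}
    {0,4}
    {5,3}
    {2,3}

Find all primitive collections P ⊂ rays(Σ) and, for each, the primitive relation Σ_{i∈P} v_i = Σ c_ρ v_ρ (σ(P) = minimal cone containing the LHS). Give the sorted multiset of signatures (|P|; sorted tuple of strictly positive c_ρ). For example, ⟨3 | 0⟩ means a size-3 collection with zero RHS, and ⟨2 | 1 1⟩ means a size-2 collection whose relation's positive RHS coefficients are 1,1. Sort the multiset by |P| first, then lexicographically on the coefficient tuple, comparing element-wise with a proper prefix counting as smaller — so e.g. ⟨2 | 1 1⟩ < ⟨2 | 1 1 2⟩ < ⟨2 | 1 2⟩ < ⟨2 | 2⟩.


|primitive collections| = 9. Relations:

  • {0,2}:  v_{0} + v_{2} = 0  so sig = ⟨2 | 0⟩
  • {4,5}:  v_{4} + v_{5} = 0  so sig = ⟨2 | 0⟩
  • {0,1}:  v_{0} + v_{1} = v_{4}  so sig = ⟨2 | 1⟩
  • {0,3}:  v_{0} + v_{3} = v_{5}  so sig = ⟨2 | 1⟩
  • {1,5}:  v_{1} + v_{5} = v_{2}  so sig = ⟨2 | 1⟩
  • {2,4}:  v_{2} + v_{4} = v_{1}  so sig = ⟨2 | 1⟩
  • {2,5}:  v_{2} + v_{5} = v_{3}  so sig = ⟨2 | 1⟩
  • {3,4}:  v_{3} + v_{4} = v_{2}  so sig = ⟨2 | 1⟩
  • {1,3}:  v_{1} + v_{3} = 2·v_{2}  so sig = ⟨2 | 2⟩

Sorted signature multiset PRS(X):
[⟨2 | 0⟩, ⟨2 | 0⟩, ⟨2 | 1⟩, ⟨2 | 1⟩, ⟨2 | 1⟩, ⟨2 | 1⟩, ⟨2 | 1⟩, ⟨2 | 1⟩, ⟨2 | 2⟩]


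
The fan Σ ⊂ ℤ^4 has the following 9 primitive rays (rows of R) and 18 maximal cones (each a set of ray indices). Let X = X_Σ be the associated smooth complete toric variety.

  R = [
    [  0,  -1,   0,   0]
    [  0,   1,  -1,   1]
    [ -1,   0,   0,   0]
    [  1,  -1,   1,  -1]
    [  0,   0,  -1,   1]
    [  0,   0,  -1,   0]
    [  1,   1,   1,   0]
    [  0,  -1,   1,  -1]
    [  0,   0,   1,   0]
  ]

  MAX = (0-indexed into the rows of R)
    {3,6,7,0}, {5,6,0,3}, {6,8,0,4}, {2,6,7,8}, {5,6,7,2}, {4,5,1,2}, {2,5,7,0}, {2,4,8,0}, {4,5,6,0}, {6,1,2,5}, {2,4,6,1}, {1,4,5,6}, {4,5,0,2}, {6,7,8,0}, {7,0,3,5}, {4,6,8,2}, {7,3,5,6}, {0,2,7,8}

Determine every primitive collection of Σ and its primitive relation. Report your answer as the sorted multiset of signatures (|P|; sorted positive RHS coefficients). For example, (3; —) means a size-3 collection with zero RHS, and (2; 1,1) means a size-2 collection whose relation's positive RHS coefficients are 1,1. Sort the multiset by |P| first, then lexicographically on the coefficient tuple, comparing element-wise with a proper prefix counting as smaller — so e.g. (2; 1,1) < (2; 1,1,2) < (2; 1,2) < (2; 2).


Primitive collections (12):

  P = {1,7}:  v_{1} + v_{7} = 0 ; sig = (2; —)
  P = {5,8}:  v_{5} + v_{8} = 0 ; sig = (2; —)
  P = {0,1}:  v_{0} + v_{1} = v_{4} ; sig = (2; 1)
  P = {2,3}:  v_{2} + v_{3} = v_{7} ; sig = (2; 1)
  P = {4,7}:  v_{4} + v_{7} = v_{0} ; sig = (2; 1)
  P = {1,3}:  v_{1} + v_{3} = v_{0} + v_{5} + v_{6} ; sig = (2; 1,1,1)
  P = {1,8}:  v_{1} + v_{8} = v_{2} + v_{4} + v_{6} ; sig = (2; 1,1,1)
  P = {3,8}:  v_{3} + v_{8} = v_{0} + v_{6} + v_{7} ; sig = (2; 1,1,1)
  P = {3,4}:  v_{3} + v_{4} = 2·v_{0} + v_{5} + v_{6} ; sig = (2; 1,1,2)
  P = {0,2,6}:  v_{0} + v_{2} + v_{6} = v_{8} ; sig = (3; 1)
  P = {0,5,6,7}:  v_{0} + v_{5} + v_{6} + v_{7} = v_{3} ; sig = (4; 1)
  P = {2,4,5,6}:  v_{2} + v_{4} + v_{5} + v_{6} = v_{1} ; sig = (4; 1)

Hence PRS(X_Σ) =
[(2; —), (2; —), (2; 1), (2; 1), (2; 1), (2; 1,1,1), (2; 1,1,1), (2; 1,1,1), (2; 1,1,2), (3; 1), (4; 1), (4; 1)]


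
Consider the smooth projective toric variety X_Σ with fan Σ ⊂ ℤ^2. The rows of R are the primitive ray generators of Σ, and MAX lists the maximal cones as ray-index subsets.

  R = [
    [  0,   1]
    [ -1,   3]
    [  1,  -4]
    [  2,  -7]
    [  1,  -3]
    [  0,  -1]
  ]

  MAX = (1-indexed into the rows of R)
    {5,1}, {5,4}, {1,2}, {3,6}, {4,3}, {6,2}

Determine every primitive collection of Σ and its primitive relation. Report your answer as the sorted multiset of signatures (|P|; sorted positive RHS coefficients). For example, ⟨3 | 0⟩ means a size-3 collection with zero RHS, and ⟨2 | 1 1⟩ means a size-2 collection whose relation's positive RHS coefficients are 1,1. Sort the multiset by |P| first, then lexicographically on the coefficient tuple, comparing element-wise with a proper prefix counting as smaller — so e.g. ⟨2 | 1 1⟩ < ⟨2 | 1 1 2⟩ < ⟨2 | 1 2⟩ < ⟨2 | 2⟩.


|primitive collections| = 9. Relations:

  {1,6}:  v_{1} + v_{6} = 0  ⇒ sig = ⟨2 | 0⟩
  {2,5}:  v_{2} + v_{5} = 0  ⇒ sig = ⟨2 | 0⟩
  {1,3}:  v_{1} + v_{3} = v_{5}  ⇒ sig = ⟨2 | 1⟩
  {2,3}:  v_{2} + v_{3} = v_{6}  ⇒ sig = ⟨2 | 1⟩
  {2,4}:  v_{2} + v_{4} = v_{3}  ⇒ sig = ⟨2 | 1⟩
  {3,5}:  v_{3} + v_{5} = v_{4}  ⇒ sig = ⟨2 | 1⟩
  {5,6}:  v_{5} + v_{6} = v_{3}  ⇒ sig = ⟨2 | 1⟩
  {1,4}:  v_{1} + v_{4} = 2·v_{5}  ⇒ sig = ⟨2 | 2⟩
  {4,6}:  v_{4} + v_{6} = 2·v_{3}  ⇒ sig = ⟨2 | 2⟩

so the primitive-relation signature multiset is
    |P|=2: 9 collections, coeffs (), (), (1), (1), (1), (1), (1), (2), (2)


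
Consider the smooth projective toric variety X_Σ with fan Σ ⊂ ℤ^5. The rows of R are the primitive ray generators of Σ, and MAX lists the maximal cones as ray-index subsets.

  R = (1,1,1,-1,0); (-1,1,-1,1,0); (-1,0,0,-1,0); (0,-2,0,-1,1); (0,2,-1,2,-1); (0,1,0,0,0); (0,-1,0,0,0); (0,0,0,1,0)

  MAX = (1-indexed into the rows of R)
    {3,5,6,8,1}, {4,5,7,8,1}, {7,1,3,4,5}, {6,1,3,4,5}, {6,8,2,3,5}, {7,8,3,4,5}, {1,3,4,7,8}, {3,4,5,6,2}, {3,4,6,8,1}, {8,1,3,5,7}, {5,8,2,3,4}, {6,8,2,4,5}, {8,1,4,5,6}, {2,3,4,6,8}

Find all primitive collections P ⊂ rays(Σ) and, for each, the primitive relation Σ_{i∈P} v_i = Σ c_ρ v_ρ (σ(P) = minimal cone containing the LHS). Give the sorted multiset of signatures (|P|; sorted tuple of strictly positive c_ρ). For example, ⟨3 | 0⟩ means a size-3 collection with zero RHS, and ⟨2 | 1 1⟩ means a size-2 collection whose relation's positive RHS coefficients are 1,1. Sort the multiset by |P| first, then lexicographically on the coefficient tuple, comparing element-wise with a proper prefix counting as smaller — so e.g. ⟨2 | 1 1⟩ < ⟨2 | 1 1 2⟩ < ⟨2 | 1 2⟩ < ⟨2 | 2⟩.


Δ(Σ) — 8 vertices, 5 min non-faces:

  P={6,7}:  v_{6} + v_{7} = 0  ⟹  sig = ⟨2 | 0⟩
  P={2,7}:  v_{2} + v_{7} = v_{3} + v_{4} + v_{5} + v_{8}  ⟹  sig = ⟨2 | 1 1 1 1⟩
  P={1,2}:  v_{1} + v_{2} = 2·v_{6}  ⟹  sig = ⟨2 | 2⟩
  P={1,3,4,5,8}:  v_{1} + v_{3} + v_{4} + v_{5} + v_{8} = v_{6}  ⟹  sig = ⟨5 | 1⟩
  P={3,4,5,6,8}:  v_{3} + v_{4} + v_{5} + v_{6} + v_{8} = v_{2}  ⟹  sig = ⟨5 | 1⟩

Sorted signature multiset PRS(X):
    ⟨2 | 0⟩
    ⟨2 | 1 1 1 1⟩
    ⟨2 | 2⟩
    ⟨5 | 1⟩
    ⟨5 | 1⟩


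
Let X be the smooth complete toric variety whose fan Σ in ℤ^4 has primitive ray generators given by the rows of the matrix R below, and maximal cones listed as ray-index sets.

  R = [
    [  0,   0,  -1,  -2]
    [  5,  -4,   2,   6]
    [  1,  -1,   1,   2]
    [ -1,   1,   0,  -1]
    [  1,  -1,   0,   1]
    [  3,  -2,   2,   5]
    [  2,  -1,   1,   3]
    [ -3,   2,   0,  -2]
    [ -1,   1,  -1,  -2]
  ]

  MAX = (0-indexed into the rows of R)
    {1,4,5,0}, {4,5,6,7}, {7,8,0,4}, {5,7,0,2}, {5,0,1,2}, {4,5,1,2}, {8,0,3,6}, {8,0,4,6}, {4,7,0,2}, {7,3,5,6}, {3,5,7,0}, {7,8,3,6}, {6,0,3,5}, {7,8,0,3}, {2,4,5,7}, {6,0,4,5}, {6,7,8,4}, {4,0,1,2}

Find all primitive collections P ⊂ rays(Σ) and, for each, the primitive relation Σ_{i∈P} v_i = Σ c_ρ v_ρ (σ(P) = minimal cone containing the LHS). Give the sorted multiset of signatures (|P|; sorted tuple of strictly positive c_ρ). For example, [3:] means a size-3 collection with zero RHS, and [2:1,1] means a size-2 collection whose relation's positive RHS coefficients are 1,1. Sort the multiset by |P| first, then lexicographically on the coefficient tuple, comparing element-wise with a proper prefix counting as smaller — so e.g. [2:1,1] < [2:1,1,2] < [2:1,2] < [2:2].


Σ has 12 primitive collections:

  {2,8}:  v_{2} + v_{8} = 0  so sig = [2:]
  {3,4}:  v_{3} + v_{4} = 0  so sig = [2:]
  {2,6}:  v_{2} + v_{6} = v_{5}  so sig = [2:1]
  {5,8}:  v_{5} + v_{8} = v_{6}  so sig = [2:1]
  {1,3}:  v_{1} + v_{3} = v_{0} + v_{2} + v_{5}  so sig = [2:1,1,1]
  {1,8}:  v_{1} + v_{8} = v_{0} + v_{4} + v_{5}  so sig = [2:1,1,1]
  {2,3}:  v_{2} + v_{3} = v_{0} + v_{5} + v_{7}  so sig = [2:1,1,1]
  {1,6}:  v_{1} + v_{6} = v_{0} + v_{4} + 2·v_{5}  so sig = [2:1,1,2]
  {1,7}:  v_{1} + v_{7} = 2·v_{2}  so sig = [2:2]
  {0,6,7}:  v_{0} + v_{6} + v_{7} = v_{3}  so sig = [3:1]
  {0,2,4,5}:  v_{0} + v_{2} + v_{4} + v_{5} = v_{1}  so sig = [4:1]
  {0,4,5,7}:  v_{0} + v_{4} + v_{5} + v_{7} = v_{2}  so sig = [4:1]

Sorted signature multiset PRS(X):
    [2:]
    [2:]
    [2:1]
    [2:1]
    [2:1,1,1]
    [2:1,1,1]
    [2:1,1,1]
    [2:1,1,2]
    [2:2]
    [3:1]
    [4:1]
    [4:1]


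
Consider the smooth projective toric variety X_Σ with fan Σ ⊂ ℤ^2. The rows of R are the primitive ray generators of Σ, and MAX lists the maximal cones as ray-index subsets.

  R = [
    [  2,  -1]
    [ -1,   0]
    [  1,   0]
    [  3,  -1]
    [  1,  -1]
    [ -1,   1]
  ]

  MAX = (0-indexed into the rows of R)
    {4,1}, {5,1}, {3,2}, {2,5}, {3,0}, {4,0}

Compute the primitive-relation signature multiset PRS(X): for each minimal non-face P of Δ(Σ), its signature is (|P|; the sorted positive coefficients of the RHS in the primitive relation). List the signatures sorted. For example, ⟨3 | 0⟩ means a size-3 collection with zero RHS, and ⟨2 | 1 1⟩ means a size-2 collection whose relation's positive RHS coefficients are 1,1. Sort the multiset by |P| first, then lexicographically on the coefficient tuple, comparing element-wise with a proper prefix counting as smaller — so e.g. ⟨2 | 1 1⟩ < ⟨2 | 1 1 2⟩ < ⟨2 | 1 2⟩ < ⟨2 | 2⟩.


The 9 primitive collections of Σ (r=6, n=2):

  {1,2}:  v_{1} + v_{2} = 0 — sig = ⟨2 | 0⟩
  {4,5}:  v_{4} + v_{5} = 0 — sig = ⟨2 | 0⟩
  {0,1}:  v_{0} + v_{1} = v_{4} — sig = ⟨2 | 1⟩
  {0,2}:  v_{0} + v_{2} = v_{3} — sig = ⟨2 | 1⟩
  {0,5}:  v_{0} + v_{5} = v_{2} — sig = ⟨2 | 1⟩
  {1,3}:  v_{1} + v_{3} = v_{0} — sig = ⟨2 | 1⟩
  {2,4}:  v_{2} + v_{4} = v_{0} — sig = ⟨2 | 1⟩
  {3,4}:  v_{3} + v_{4} = 2·v_{0} — sig = ⟨2 | 2⟩
  {3,5}:  v_{3} + v_{5} = 2·v_{2} — sig = ⟨2 | 2⟩

so the primitive-relation signature multiset is
    ⟨2 | 0⟩
    ⟨2 | 0⟩
    ⟨2 | 1⟩
    ⟨2 | 1⟩
    ⟨2 | 1⟩
    ⟨2 | 1⟩
    ⟨2 | 1⟩
    ⟨2 | 2⟩
    ⟨2 | 2⟩


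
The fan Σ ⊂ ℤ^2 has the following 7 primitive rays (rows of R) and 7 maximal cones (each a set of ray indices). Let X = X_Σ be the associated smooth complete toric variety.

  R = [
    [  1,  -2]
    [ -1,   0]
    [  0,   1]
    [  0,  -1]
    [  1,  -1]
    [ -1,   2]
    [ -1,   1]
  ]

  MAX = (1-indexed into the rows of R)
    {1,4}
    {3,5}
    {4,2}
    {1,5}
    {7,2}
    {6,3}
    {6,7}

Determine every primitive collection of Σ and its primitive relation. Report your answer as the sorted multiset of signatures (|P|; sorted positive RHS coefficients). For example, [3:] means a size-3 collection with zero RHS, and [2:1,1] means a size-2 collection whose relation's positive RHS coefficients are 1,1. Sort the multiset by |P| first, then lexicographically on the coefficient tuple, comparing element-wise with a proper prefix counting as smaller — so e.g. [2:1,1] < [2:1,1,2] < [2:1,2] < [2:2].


Primitive collections (14):

  P={1,6}:  v_{1} + v_{6} = 0 — sig = [2:]
  P={3,4}:  v_{3} + v_{4} = 0 — sig = [2:]
  P={5,7}:  v_{5} + v_{7} = 0 — sig = [2:]
  P={1,3}:  v_{1} + v_{3} = v_{5} — sig = [2:1]
  P={1,7}:  v_{1} + v_{7} = v_{4} — sig = [2:1]
  P={2,3}:  v_{2} + v_{3} = v_{7} — sig = [2:1]
  P={2,5}:  v_{2} + v_{5} = v_{4} — sig = [2:1]
  P={3,7}:  v_{3} + v_{7} = v_{6} — sig = [2:1]
  P={4,5}:  v_{4} + v_{5} = v_{1} — sig = [2:1]
  P={4,6}:  v_{4} + v_{6} = v_{7} — sig = [2:1]
  P={4,7}:  v_{4} + v_{7} = v_{2} — sig = [2:1]
  P={5,6}:  v_{5} + v_{6} = v_{3} — sig = [2:1]
  P={1,2}:  v_{1} + v_{2} = 2·v_{4} — sig = [2:2]
  P={2,6}:  v_{2} + v_{6} = 2·v_{7} — sig = [2:2]

so the primitive-relation signature multiset is
{ [2:] ×3,  [2:1] ×9,  [2:2] ×2 }


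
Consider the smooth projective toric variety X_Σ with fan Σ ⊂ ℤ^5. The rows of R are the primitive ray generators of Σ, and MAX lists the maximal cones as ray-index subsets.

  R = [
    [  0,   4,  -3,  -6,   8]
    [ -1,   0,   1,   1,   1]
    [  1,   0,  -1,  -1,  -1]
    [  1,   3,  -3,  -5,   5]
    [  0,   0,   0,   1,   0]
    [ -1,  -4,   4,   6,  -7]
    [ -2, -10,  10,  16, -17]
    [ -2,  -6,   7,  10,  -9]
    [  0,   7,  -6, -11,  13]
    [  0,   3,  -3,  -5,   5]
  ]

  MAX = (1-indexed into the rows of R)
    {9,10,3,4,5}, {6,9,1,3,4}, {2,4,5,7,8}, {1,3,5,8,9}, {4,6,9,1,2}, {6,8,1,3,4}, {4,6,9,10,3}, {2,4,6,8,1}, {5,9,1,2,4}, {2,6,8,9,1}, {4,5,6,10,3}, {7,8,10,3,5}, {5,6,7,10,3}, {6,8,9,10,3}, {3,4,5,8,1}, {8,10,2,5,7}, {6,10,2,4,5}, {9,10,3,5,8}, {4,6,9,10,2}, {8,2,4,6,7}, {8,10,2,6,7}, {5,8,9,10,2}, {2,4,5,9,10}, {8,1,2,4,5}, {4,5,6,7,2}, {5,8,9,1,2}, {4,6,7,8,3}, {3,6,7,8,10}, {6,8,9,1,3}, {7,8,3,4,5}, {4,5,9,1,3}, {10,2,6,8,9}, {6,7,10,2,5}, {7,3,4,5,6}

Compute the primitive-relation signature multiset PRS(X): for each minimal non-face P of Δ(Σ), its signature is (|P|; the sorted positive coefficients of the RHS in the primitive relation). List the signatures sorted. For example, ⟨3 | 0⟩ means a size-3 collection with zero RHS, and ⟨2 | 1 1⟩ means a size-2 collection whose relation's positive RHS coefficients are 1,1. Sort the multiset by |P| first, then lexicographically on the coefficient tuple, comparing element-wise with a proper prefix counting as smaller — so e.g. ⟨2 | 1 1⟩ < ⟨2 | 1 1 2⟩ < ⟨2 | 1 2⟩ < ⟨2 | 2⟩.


Minimal non-faces — 10 found among 10 rays, 34 max cones:

  P = {2,3}:  v_{2} + v_{3} = 0  ⇒ sig = ⟨2 | 0⟩
  P = {1,7}:  v_{1} + v_{7} = v_{8}  ⇒ sig = ⟨2 | 1⟩
  P = {1,10}:  v_{1} + v_{10} = v_{9}  ⇒ sig = ⟨2 | 1⟩
  P = {7,9}:  v_{7} + v_{9} = v_{8} + v_{10}  ⇒ sig = ⟨2 | 1 1⟩
  P = {1,5,6}:  v_{1} + v_{5} + v_{6} = v_{2}  ⇒ sig = ⟨3 | 1⟩
  P = {4,7,10}:  v_{4} + v_{7} + v_{10} = v_{6}  ⇒ sig = ⟨3 | 1⟩
  P = {4,8,10}:  v_{4} + v_{8} + v_{10} = v_{1} + v_{6}  ⇒ sig = ⟨3 | 1 1⟩
  P = {5,6,8}:  v_{5} + v_{6} + v_{8} = v_{2} + v_{7}  ⇒ sig = ⟨3 | 1 1⟩
  P = {5,6,9}:  v_{5} + v_{6} + v_{9} = v_{2} + v_{10}  ⇒ sig = ⟨3 | 1 1⟩
  P = {4,8,9}:  v_{4} + v_{8} + v_{9} = 2·v_{1} + v_{6}  ⇒ sig = ⟨3 | 1 2⟩

Hence PRS(X_Σ) =
{ ⟨2 | 0⟩,  ⟨2 | 1⟩ ×2,  ⟨2 | 1 1⟩,  ⟨3 | 1⟩ ×2,  ⟨3 | 1 1⟩ ×3,  ⟨3 | 1 2⟩ }


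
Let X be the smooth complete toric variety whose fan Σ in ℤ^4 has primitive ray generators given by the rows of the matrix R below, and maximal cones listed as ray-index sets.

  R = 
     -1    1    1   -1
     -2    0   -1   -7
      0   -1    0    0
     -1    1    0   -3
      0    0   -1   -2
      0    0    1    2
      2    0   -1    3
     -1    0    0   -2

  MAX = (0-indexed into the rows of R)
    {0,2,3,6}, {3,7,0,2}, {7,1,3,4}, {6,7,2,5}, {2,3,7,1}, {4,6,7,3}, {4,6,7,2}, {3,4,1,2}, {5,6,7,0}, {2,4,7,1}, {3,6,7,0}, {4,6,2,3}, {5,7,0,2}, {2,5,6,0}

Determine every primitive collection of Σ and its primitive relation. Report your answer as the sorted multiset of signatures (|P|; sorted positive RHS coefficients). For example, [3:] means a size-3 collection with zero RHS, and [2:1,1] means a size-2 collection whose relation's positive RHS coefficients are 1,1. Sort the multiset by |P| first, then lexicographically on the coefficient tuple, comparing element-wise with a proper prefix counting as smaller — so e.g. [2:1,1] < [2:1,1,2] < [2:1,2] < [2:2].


Σ has 9 primitive collections:

  P = {4,5}:  v_{4} + v_{5} = 0  ⇒ sig = [2:]
  P = {0,4}:  v_{0} + v_{4} = v_{3}  ⇒ sig = [2:1]
  P = {3,5}:  v_{3} + v_{5} = v_{0}  ⇒ sig = [2:1]
  P = {1,5}:  v_{1} + v_{5} = v_{2} + v_{3} + v_{7}  ⇒ sig = [2:1,1,1]
  P = {0,1}:  v_{0} + v_{1} = v_{2} + 2·v_{3} + v_{7}  ⇒ sig = [2:1,1,2]
  P = {1,6}:  v_{1} + v_{6} = 2·v_{4}  ⇒ sig = [2:2]
  P = {0,2,6,7}:  v_{0} + v_{2} + v_{6} + v_{7} = 0  ⇒ sig = [4:]
  P = {2,3,4,7}:  v_{2} + v_{3} + v_{4} + v_{7} = v_{1}  ⇒ sig = [4:1]
  P = {2,3,6,7}:  v_{2} + v_{3} + v_{6} + v_{7} = v_{4}  ⇒ sig = [4:1]

Signatures (|P|; sorted positive RHS coefficients), sorted:
    |P|=2: 6 collections, coeffs (), (1), (1), (1,1,1), (1,1,2), (2)
    |P|=4: 3 collections, coeffs (), (1), (1)


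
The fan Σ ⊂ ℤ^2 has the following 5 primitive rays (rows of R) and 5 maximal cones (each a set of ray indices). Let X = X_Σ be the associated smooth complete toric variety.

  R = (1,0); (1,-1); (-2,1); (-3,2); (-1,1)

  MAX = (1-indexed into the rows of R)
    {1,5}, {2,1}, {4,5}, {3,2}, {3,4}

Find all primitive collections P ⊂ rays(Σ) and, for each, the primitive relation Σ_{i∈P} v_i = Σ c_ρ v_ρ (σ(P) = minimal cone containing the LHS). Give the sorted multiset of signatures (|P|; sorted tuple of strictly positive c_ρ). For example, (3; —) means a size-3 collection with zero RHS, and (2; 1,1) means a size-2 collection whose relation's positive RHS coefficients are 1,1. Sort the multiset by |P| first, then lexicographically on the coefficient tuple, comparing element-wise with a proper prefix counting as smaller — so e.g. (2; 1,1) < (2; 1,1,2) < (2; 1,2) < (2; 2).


Primitive collections (5):

  P={2,5}:  v_{2} + v_{5} = 0  ⇒ sig = (2; —)
  P={1,3}:  v_{1} + v_{3} = v_{5}  ⇒ sig = (2; 1)
  P={2,4}:  v_{2} + v_{4} = v_{3}  ⇒ sig = (2; 1)
  P={3,5}:  v_{3} + v_{5} = v_{4}  ⇒ sig = (2; 1)
  P={1,4}:  v_{1} + v_{4} = 2·v_{5}  ⇒ sig = (2; 2)

Signatures (|P|; sorted positive RHS coefficients), sorted:
[(2; —), (2; 1), (2; 1), (2; 1), (2; 2)]


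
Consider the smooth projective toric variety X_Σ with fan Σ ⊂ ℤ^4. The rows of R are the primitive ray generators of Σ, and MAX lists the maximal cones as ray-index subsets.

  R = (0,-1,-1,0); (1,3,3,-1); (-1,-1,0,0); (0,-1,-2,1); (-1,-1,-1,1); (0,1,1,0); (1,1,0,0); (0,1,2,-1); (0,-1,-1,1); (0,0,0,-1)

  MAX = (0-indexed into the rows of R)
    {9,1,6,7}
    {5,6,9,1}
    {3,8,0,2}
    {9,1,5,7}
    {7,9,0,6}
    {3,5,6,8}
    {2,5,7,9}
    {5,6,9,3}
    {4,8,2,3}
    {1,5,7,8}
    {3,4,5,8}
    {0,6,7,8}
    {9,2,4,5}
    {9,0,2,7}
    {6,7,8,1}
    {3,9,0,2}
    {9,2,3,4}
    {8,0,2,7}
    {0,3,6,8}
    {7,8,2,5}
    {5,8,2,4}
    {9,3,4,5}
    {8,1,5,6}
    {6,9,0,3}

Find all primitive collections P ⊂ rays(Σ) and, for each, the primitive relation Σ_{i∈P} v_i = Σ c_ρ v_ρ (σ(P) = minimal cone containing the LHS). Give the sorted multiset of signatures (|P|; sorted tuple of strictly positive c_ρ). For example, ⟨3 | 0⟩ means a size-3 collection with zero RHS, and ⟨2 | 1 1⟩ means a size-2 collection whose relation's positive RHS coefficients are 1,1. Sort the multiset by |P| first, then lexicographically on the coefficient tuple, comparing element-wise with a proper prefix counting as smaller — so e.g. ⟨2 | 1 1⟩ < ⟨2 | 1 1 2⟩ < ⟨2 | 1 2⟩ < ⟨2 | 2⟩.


Primitive collections (13):

  {0,5}:  v_{0} + v_{5} = 0  →  sig = ⟨2 | 0⟩
  {2,6}:  v_{2} + v_{6} = 0  →  sig = ⟨2 | 0⟩
  {3,7}:  v_{3} + v_{7} = 0  →  sig = ⟨2 | 0⟩
  {8,9}:  v_{8} + v_{9} = v_{0}  →  sig = ⟨2 | 1⟩
  {0,1}:  v_{0} + v_{1} = v_{6} + v_{7}  →  sig = ⟨2 | 1 1⟩
  {0,4}:  v_{0} + v_{4} = v_{2} + v_{3}  →  sig = ⟨2 | 1 1⟩
  {1,2}:  v_{1} + v_{2} = v_{5} + v_{7}  →  sig = ⟨2 | 1 1⟩
  {1,3}:  v_{1} + v_{3} = v_{5} + v_{6}  →  sig = ⟨2 | 1 1⟩
  {4,6}:  v_{4} + v_{6} = v_{3} + v_{5}  →  sig = ⟨2 | 1 1⟩
  {4,7}:  v_{4} + v_{7} = v_{2} + v_{5}  →  sig = ⟨2 | 1 1⟩
  {1,4}:  v_{1} + v_{4} = 2·v_{5}  →  sig = ⟨2 | 2⟩
  {2,3,5}:  v_{2} + v_{3} + v_{5} = v_{4}  →  sig = ⟨3 | 1⟩
  {5,6,7}:  v_{5} + v_{6} + v_{7} = v_{1}  →  sig = ⟨3 | 1⟩

Sorted signature multiset PRS(X):
[⟨2 | 0⟩, ⟨2 | 0⟩, ⟨2 | 0⟩, ⟨2 | 1⟩, ⟨2 | 1 1⟩, ⟨2 | 1 1⟩, ⟨2 | 1 1⟩, ⟨2 | 1 1⟩, ⟨2 | 1 1⟩, ⟨2 | 1 1⟩, ⟨2 | 2⟩, ⟨3 | 1⟩, ⟨3 | 1⟩]
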